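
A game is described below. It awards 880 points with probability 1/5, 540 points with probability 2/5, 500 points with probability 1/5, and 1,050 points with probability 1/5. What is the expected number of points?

EV = 1/5 × 880 + 2/5 × 540 + 1/5 × 500 + 1/5 × 1050 = 176 + 216 + 100 + 210 = 702

702 points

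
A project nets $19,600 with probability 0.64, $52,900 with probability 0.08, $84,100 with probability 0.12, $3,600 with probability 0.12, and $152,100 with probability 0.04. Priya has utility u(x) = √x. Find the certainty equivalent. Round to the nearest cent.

E[u] = 0.64·√19600 + 0.08·√52900 + 0.12·√84100 + 0.12·√3600 + 0.04·√152100 = 0.64·140 + 0.08·230 + 0.12·290 + 0.12·60 + 0.04·390 = 165.6
CE = (165.6)² = 27423.36

$27,423.36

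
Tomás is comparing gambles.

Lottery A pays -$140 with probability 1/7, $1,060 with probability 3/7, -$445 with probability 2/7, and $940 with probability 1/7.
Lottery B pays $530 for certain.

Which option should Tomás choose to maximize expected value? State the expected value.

Lottery B ($530)

Lottery A = 1/7 × (-140) + 3/7 × 1060 + 2/7 × (-445) + 1/7 × 940 = -20 + 454.2857 − 127.1429 + 134.2857 = 441.4286
Lottery B: 530 (certain)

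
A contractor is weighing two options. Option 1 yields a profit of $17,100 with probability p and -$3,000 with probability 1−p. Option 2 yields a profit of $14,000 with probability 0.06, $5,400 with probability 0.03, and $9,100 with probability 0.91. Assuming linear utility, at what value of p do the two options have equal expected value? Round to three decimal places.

EV(Option 2) = 0.06 × 14000 + 0.03 × 5400 + 0.91 × 9100 = 840 + 162 + 8281 = 9283
p·17100 + (1−p)·(-3000) = 9283
20100p − 3000 = 9283
p = (9283 + 3000) / 20100

p = 0.611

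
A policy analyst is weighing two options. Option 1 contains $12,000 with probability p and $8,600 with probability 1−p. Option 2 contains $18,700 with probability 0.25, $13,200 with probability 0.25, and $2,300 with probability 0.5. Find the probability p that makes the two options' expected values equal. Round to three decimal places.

EV(Option 2) = 0.25 × 18700 + 0.25 × 13200 + 0.5 × 2300 = 4675 + 3300 + 1150 = 9125
p·12000 + (1−p)·8600 = 9125
3400p + 8600 = 9125
p = (9125 − 8600) / 3400

p = 0.154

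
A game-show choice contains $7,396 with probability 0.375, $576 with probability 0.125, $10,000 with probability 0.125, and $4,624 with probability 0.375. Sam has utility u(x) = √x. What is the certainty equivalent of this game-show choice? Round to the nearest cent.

$5,365.56

E[u] = 0.375·√7396 + 0.125·√576 + 0.125·√10000 + 0.375·√4624 = 0.375·86 + 0.125·24 + 0.125·100 + 0.375·68 = 73.25
CE = (73.25)² = 5365.5625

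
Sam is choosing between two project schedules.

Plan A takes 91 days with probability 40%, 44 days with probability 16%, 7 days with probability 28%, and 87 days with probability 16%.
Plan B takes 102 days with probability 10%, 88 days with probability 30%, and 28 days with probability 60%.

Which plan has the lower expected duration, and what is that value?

Plan A = 0.4 × 91 + 0.16 × 44 + 0.28 × 7 + 0.16 × 87 = 36.4 + 7.04 + 1.96 + 13.92 = 59.32
Plan B = 0.1 × 102 + 0.3 × 88 + 0.6 × 28 = 10.2 + 26.4 + 16.8 = 53.4

Plan B (53.4 days)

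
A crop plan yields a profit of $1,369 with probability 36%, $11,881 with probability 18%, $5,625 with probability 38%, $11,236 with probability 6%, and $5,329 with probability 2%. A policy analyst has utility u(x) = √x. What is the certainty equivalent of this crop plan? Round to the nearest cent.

E[u] = 0.36·√1369 + 0.18·√11881 + 0.38·√5625 + 0.06·√11236 + 0.02·√5329 = 0.36·37 + 0.18·109 + 0.38·75 + 0.06·106 + 0.02·73 = 69.26
CE = (69.26)² = 4796.9476

$4,796.95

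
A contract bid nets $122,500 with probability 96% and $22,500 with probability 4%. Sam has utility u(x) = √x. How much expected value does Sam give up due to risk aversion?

$1,536

E[u] = 0.96·√122500 + 0.04·√22500 = 0.96·350 + 0.04·150 = 342
CE = (342)² = 116964
Risk premium = EV − CE = 118500 − 116964 = 1536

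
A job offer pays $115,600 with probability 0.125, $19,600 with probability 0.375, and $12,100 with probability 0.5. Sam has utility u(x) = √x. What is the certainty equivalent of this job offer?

$22,500

E[u] = 0.125·√115600 + 0.375·√19600 + 0.5·√12100 = 0.125·340 + 0.375·140 + 0.5·110 = 150
CE = (150)² = 22500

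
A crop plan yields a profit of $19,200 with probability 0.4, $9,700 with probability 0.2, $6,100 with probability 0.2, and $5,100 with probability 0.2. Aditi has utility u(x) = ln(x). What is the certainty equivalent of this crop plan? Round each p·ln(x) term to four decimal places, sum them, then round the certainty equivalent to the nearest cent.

$10,215.89

E[u] = 0.4·ln(19200) + 0.2·ln(9700) + 0.2·ln(6100) + 0.2·ln(5100) = 3.9451 + 1.8360 + 1.7432 + 1.7074 = 9.2317
CE = e^9.2317 ≈ 10215.89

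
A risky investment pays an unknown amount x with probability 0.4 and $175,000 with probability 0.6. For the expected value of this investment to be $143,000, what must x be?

0.4·x + 0.6·175000 = 143000
0.4·x = 143000 − 105000 = 38000
x = 38000 / 0.4 = 95000

x = $95,000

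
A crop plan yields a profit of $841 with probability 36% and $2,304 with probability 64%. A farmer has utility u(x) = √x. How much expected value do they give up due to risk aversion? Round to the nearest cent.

E[u] = 0.36·√841 + 0.64·√2304 = 0.36·29 + 0.64·48 = 41.16
CE = (41.16)² = 1694.1456
Risk premium = EV − CE = 1777.32 − 1694.1456 = 83.1744

$83.17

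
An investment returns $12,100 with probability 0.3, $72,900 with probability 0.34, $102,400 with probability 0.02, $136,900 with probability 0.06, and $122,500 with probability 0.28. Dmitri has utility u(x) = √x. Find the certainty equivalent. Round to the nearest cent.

E[u] = 0.3·√12100 + 0.34·√72900 + 0.02·√102400 + 0.06·√136900 + 0.28·√122500 = 0.3·110 + 0.34·270 + 0.02·320 + 0.06·370 + 0.28·350 = 251.4
CE = (251.4)² = 63201.96

$63,201.96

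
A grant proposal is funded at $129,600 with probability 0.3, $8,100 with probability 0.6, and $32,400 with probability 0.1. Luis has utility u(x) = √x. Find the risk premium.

E[u] = 0.3·√129600 + 0.6·√8100 + 0.1·√32400 = 0.3·360 + 0.6·90 + 0.1·180 = 180
CE = (180)² = 32400
Risk premium = EV − CE = 46980 − 32400 = 14580

$14,580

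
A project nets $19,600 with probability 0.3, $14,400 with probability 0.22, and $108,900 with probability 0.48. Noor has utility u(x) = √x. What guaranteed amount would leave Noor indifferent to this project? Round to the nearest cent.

E[u] = 0.3·√19600 + 0.22·√14400 + 0.48·√108900 = 0.3·140 + 0.22·120 + 0.48·330 = 226.8
CE = (226.8)² = 51438.24

$51,438.24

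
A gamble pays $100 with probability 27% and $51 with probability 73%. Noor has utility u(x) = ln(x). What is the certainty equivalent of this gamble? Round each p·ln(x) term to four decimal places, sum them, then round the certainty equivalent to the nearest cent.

$61.17

E[u] = 0.27·ln(100) + 0.73·ln(51) = 1.2434 + 2.8702 = 4.1136
CE = e^4.1136 ≈ 61.17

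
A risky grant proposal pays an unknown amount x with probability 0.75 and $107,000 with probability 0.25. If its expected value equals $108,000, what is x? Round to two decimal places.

0.75·x + 0.25·107000 = 108000
0.75·x = 108000 − 26750 = 81250
x = 81250 / 0.75 = 108333.3333

x = $108,333.33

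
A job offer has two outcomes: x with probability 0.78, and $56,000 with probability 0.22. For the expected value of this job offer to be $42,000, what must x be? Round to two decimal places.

x = $38,051.28

0.78·x + 0.22·56000 = 42000
0.78·x = 42000 − 12320 = 29680
x = 29680 / 0.78 = 38051.2821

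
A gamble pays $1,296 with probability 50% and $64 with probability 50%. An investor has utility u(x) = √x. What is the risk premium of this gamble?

$196

E[u] = 0.5·√1296 + 0.5·√64 = 0.5·36 + 0.5·8 = 22
CE = (22)² = 484
Risk premium = EV − CE = 680 − 484 = 196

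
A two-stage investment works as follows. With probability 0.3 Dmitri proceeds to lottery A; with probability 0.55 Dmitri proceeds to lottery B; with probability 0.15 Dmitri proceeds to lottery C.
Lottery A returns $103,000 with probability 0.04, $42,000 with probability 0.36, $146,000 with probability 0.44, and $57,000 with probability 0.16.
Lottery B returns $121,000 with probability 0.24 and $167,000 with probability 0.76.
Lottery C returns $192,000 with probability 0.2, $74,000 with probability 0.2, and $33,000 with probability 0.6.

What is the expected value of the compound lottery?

EV(A) = 0.04 × 103000 + 0.36 × 42000 + 0.44 × 146000 + 0.16 × 57000 = 4120 + 15120 + 64240 + 9120 = 92600
EV(B) = 0.24 × 121000 + 0.76 × 167000 = 29040 + 126920 = 155960
EV(C) = 0.2 × 192000 + 0.2 × 74000 + 0.6 × 33000 = 38400 + 14800 + 19800 = 73000
Overall = 0.3 × 92600 + 0.55 × 155960 + 0.15 × 73000 = 27780 + 85778 + 10950 = 124508

$124,508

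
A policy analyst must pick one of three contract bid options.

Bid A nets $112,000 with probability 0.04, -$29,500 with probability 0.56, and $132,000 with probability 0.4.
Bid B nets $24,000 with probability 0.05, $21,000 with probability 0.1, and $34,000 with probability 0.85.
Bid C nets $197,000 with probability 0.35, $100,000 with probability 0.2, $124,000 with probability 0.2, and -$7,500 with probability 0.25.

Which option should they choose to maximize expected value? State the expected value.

Bid A = 0.04 × 112000 + 0.56 × (-29500) + 0.4 × 132000 = 4480 − 16520 + 52800 = 40760
Bid B = 0.05 × 24000 + 0.1 × 21000 + 0.85 × 34000 = 1200 + 2100 + 28900 = 32200
Bid C = 0.35 × 197000 + 0.2 × 100000 + 0.2 × 124000 + 0.25 × (-7500) = 68950 + 20000 + 24800 − 1875 = 111875

Bid C ($111,875)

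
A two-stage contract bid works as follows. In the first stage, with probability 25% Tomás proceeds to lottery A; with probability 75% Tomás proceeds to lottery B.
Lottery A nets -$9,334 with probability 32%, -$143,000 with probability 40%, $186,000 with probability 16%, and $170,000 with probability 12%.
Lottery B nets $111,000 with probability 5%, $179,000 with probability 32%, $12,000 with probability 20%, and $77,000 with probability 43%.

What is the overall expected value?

EV(A) = 0.32 × (-9334) + 0.4 × (-143000) + 0.16 × 186000 + 0.12 × 170000 = -2986.88 − 57200 + 29760 + 20400 = -10026.88
EV(B) = 0.05 × 111000 + 0.32 × 179000 + 0.2 × 12000 + 0.43 × 77000 = 5550 + 57280 + 2400 + 33110 = 98340
Overall = 0.25 × (-10026.88) + 0.75 × 98340 = -2506.72 + 73755 = 71248.28

$71,248.28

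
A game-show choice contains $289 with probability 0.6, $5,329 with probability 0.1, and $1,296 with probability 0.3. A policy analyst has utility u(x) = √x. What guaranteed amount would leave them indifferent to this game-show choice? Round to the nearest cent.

E[u] = 0.6·√289 + 0.1·√5329 + 0.3·√1296 = 0.6·17 + 0.1·73 + 0.3·36 = 28.3
CE = (28.3)² = 800.89

$800.89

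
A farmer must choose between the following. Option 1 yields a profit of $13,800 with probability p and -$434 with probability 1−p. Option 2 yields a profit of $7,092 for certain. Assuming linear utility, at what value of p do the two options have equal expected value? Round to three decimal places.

p = 0.529

p·13800 + (1−p)·(-434) = 7092
14234p − 434 = 7092
p = (7092 + 434) / 14234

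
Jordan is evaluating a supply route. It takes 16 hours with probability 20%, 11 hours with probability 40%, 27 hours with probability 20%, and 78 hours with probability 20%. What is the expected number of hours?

28.6 hours

EV = 0.2 × 16 + 0.4 × 11 + 0.2 × 27 + 0.2 × 78 = 3.2 + 4.4 + 5.4 + 15.6 = 28.6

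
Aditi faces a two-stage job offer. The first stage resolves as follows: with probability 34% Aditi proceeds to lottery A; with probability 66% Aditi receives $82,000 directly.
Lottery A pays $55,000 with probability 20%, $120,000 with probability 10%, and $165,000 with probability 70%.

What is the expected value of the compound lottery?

EV(A) = 0.2 × 55000 + 0.1 × 120000 + 0.7 × 165000 = 11000 + 12000 + 115500 = 138500
Branch B: 82000 (certain)
Overall = 0.34 × 138500 + 0.66 × 82000 = 47090 + 54120 = 101210

$101,210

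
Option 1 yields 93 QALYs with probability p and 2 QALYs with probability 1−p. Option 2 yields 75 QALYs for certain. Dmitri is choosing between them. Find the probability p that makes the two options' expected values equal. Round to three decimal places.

p·93 + (1−p)·2 = 75
91p + 2 = 75
p = (75 − 2) / 91

p = 0.802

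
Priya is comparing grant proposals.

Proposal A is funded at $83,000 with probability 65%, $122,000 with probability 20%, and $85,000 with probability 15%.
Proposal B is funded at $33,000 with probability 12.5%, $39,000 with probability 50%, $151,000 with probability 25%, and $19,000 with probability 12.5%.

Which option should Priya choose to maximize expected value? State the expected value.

Proposal A ($91,100)

Proposal A = 0.65 × 83000 + 0.2 × 122000 + 0.15 × 85000 = 53950 + 24400 + 12750 = 91100
Proposal B = 0.125 × 33000 + 0.5 × 39000 + 0.25 × 151000 + 0.125 × 19000 = 4125 + 19500 + 37750 + 2375 = 63750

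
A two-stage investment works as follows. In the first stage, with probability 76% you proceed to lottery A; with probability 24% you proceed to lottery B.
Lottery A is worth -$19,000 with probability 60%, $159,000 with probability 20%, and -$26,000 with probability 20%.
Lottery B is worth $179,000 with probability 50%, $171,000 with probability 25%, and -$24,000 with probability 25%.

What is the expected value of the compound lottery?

EV(A) = 0.6 × (-19000) + 0.2 × 159000 + 0.2 × (-26000) = -11400 + 31800 − 5200 = 15200
EV(B) = 0.5 × 179000 + 0.25 × 171000 + 0.25 × (-24000) = 89500 + 42750 − 6000 = 126250
Overall = 0.76 × 15200 + 0.24 × 126250 = 11552 + 30300 = 41852

$41,852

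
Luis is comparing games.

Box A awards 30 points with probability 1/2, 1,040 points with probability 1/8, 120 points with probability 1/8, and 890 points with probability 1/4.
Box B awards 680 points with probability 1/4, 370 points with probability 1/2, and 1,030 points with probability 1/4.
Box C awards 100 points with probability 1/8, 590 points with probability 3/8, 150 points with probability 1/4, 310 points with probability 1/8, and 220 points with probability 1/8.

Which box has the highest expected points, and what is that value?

Box B (612.5 points)

Box A = 1/2 × 30 + 1/8 × 1040 + 1/8 × 120 + 1/4 × 890 = 15 + 130 + 15 + 222.5 = 382.5
Box B = 1/4 × 680 + 1/2 × 370 + 1/4 × 1030 = 170 + 185 + 257.5 = 612.5
Box C = 1/8 × 100 + 3/8 × 590 + 1/4 × 150 + 1/8 × 310 + 1/8 × 220 = 12.5 + 221.25 + 37.5 + 38.75 + 27.5 = 337.5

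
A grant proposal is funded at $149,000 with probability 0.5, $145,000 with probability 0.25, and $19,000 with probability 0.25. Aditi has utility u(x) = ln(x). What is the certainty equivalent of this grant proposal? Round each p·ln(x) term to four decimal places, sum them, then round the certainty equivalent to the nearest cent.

E[u] = 0.5·ln(149000) + 0.25·ln(145000) + 0.25·ln(19000) = 5.9559 + 2.9711 + 2.4630 = 11.3900
CE = e^11.3900 ≈ 88432.96

$88,432.96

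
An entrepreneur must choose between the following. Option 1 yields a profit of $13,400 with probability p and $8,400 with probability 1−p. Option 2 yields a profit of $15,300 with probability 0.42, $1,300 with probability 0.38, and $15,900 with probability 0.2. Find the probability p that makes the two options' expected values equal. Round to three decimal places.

p = 0.340

EV(Option 2) = 0.42 × 15300 + 0.38 × 1300 + 0.2 × 15900 = 6426 + 494 + 3180 = 10100
p·13400 + (1−p)·8400 = 10100
5000p + 8400 = 10100
p = (10100 − 8400) / 5000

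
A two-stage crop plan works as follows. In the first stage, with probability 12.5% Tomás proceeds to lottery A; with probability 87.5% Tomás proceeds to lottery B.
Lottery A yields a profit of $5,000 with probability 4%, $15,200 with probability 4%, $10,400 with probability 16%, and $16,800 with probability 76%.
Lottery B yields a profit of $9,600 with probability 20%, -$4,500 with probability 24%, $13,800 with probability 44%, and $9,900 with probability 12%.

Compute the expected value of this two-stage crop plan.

EV(A) = 0.04 × 5000 + 0.04 × 15200 + 0.16 × 10400 + 0.76 × 16800 = 200 + 608 + 1664 + 12768 = 15240
EV(B) = 0.2 × 9600 + 0.24 × (-4500) + 0.44 × 13800 + 0.12 × 9900 = 1920 − 1080 + 6072 + 1188 = 8100
Overall = 0.125 × 15240 + 0.875 × 8100 = 1905 + 7087.5 = 8992.5

$8,992.50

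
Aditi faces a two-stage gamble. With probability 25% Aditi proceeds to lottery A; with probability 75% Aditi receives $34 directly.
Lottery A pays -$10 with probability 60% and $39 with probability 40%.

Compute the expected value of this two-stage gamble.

EV(A) = 0.6 × (-10) + 0.4 × 39 = -6 + 15.6 = 9.6
Branch B: 34 (certain)
Overall = 0.25 × 9.6 + 0.75 × 34 = 2.4 + 25.5 = 27.9

$27.90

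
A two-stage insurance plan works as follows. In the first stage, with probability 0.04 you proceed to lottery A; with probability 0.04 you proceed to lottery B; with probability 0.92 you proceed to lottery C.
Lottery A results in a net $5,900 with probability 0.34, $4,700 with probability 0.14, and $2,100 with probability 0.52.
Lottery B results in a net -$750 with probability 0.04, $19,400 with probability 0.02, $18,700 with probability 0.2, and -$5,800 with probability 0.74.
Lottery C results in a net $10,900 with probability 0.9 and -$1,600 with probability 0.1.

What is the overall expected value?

$9,020.48

EV(A) = 0.34 × 5900 + 0.14 × 4700 + 0.52 × 2100 = 2006 + 658 + 1092 = 3756
EV(B) = 0.04 × (-750) + 0.02 × 19400 + 0.2 × 18700 + 0.74 × (-5800) = -30 + 388 + 3740 − 4292 = -194
EV(C) = 0.9 × 10900 + 0.1 × (-1600) = 9810 − 160 = 9650
Overall = 0.04 × 3756 + 0.04 × (-194) + 0.92 × 9650 = 150.24 − 7.76 + 8878 = 9020.48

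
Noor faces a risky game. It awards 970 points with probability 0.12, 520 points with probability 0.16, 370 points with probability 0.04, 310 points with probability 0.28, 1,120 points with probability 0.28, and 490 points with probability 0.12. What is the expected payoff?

673.6 points

EV = 0.12 × 970 + 0.16 × 520 + 0.04 × 370 + 0.28 × 310 + 0.28 × 1120 + 0.12 × 490 = 116.4 + 83.2 + 14.8 + 86.8 + 313.6 + 58.8 = 673.6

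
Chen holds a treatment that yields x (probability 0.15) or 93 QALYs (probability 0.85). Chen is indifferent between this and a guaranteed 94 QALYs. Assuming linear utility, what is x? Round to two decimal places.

0.15·x + 0.85·93 = 94
0.15·x = 94 − 79.05 = 14.95
x = 14.95 / 0.15 = 99.6667

x = 99.67 QALYs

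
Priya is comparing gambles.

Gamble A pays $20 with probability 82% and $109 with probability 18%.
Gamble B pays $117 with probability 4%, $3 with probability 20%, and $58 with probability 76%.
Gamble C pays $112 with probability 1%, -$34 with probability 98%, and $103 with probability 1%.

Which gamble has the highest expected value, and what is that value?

Gamble A = 0.82 × 20 + 0.18 × 109 = 16.4 + 19.62 = 36.02
Gamble B = 0.04 × 117 + 0.2 × 3 + 0.76 × 58 = 4.68 + 0.6 + 44.08 = 49.36
Gamble C = 0.01 × 112 + 0.98 × (-34) + 0.01 × 103 = 1.12 − 33.32 + 1.03 = -31.17

Gamble B ($49.36)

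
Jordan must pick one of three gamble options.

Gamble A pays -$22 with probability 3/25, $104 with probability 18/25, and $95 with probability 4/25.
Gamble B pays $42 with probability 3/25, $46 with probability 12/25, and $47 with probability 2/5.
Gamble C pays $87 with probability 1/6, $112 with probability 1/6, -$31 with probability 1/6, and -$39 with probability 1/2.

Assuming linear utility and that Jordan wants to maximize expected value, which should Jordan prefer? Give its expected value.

Gamble A = 3/25 × (-22) + 18/25 × 104 + 4/25 × 95 = -2.64 + 74.88 + 15.2 = 87.44
Gamble B = 3/25 × 42 + 12/25 × 46 + 2/5 × 47 = 5.04 + 22.08 + 18.8 = 45.92
Gamble C = 1/6 × 87 + 1/6 × 112 + 1/6 × (-31) + 1/2 × (-39) = 14.5 + 18.6667 − 5.1667 − 19.5 = 8.5

Gamble A ($87.44)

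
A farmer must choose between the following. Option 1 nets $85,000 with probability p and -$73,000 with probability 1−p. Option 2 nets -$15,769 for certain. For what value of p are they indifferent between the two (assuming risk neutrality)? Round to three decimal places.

p = 0.362

p·85000 + (1−p)·(-73000) = -15769
158000p − 73000 = -15769
p = (-15769 + 73000) / 158000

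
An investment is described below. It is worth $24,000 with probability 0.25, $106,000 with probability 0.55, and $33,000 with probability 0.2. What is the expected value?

$70,900

EV = 0.25 × 24000 + 0.55 × 106000 + 0.2 × 33000 = 6000 + 58300 + 6600 = 70900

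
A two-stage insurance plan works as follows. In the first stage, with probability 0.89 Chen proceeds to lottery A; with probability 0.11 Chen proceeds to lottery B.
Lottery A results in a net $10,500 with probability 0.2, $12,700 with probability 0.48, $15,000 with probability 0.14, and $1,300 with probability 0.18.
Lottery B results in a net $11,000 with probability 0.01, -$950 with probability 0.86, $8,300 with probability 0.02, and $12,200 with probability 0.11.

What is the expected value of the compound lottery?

$9,459.81

EV(A) = 0.2 × 10500 + 0.48 × 12700 + 0.14 × 15000 + 0.18 × 1300 = 2100 + 6096 + 2100 + 234 = 10530
EV(B) = 0.01 × 11000 + 0.86 × (-950) + 0.02 × 8300 + 0.11 × 12200 = 110 − 817 + 166 + 1342 = 801
Overall = 0.89 × 10530 + 0.11 × 801 = 9371.7 + 88.11 = 9459.81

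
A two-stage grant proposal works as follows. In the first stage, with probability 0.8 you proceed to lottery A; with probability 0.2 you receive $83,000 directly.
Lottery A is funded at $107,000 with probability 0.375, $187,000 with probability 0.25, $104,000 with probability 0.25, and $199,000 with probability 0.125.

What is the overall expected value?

EV(A) = 0.375 × 107000 + 0.25 × 187000 + 0.25 × 104000 + 0.125 × 199000 = 40125 + 46750 + 26000 + 24875 = 137750
Branch B: 83000 (certain)
Overall = 0.8 × 137750 + 0.2 × 83000 = 110200 + 16600 = 126800

$126,800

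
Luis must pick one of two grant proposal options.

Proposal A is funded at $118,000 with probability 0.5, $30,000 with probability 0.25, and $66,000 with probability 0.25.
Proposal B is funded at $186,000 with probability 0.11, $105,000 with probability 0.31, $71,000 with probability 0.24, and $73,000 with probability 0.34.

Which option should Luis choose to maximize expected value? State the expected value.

Proposal B ($94,870)

Proposal A = 0.5 × 118000 + 0.25 × 30000 + 0.25 × 66000 = 59000 + 7500 + 16500 = 83000
Proposal B = 0.11 × 186000 + 0.31 × 105000 + 0.24 × 71000 + 0.34 × 73000 = 20460 + 32550 + 17040 + 24820 = 94870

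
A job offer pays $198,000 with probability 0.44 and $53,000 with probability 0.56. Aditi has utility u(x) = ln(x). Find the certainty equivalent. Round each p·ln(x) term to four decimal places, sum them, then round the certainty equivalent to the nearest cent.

$94,646.10

E[u] = 0.44·ln(198000) + 0.56·ln(53000) = 5.3662 + 6.0917 = 11.4579
CE = e^11.4579 ≈ 94646.10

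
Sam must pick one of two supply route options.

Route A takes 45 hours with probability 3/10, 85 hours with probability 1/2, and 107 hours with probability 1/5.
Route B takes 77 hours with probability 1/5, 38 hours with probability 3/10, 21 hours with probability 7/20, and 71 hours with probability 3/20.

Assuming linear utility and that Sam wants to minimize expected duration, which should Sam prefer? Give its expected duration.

Route B (44.8 hours)

Route A = 3/10 × 45 + 1/2 × 85 + 1/5 × 107 = 13.5 + 42.5 + 21.4 = 77.4
Route B = 1/5 × 77 + 3/10 × 38 + 7/20 × 21 + 3/20 × 71 = 15.4 + 11.4 + 7.35 + 10.65 = 44.8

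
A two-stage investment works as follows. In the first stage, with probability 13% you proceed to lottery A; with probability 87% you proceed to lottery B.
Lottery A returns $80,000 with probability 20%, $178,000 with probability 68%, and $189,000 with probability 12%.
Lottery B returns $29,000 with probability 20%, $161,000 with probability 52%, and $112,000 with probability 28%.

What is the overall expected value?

$125,929.20

EV(A) = 0.2 × 80000 + 0.68 × 178000 + 0.12 × 189000 = 16000 + 121040 + 22680 = 159720
EV(B) = 0.2 × 29000 + 0.52 × 161000 + 0.28 × 112000 = 5800 + 83720 + 31360 = 120880
Overall = 0.13 × 159720 + 0.87 × 120880 = 20763.6 + 105165.6 = 125929.2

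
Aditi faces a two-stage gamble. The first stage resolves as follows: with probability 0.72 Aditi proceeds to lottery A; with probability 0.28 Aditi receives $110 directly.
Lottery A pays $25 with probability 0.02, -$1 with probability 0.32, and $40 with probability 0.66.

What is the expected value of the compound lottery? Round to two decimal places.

EV(A) = 0.02 × 25 + 0.32 × (-1) + 0.66 × 40 = 0.5 − 0.32 + 26.4 = 26.58
Branch B: 110 (certain)
Overall = 0.72 × 26.58 + 0.28 × 110 = 19.1376 + 30.8 = 49.9376

$49.94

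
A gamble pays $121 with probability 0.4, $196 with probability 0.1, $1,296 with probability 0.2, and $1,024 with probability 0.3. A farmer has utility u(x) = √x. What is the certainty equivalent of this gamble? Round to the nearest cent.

$510.76

E[u] = 0.4·√121 + 0.1·√196 + 0.2·√1296 + 0.3·√1024 = 0.4·11 + 0.1·14 + 0.2·36 + 0.3·32 = 22.6
CE = (22.6)² = 510.76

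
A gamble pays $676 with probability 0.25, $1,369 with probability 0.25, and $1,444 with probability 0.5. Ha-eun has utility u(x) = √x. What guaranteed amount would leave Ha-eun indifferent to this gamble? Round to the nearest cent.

E[u] = 0.25·√676 + 0.25·√1369 + 0.5·√1444 = 0.25·26 + 0.25·37 + 0.5·38 = 34.75
CE = (34.75)² = 1207.5625

$1,207.56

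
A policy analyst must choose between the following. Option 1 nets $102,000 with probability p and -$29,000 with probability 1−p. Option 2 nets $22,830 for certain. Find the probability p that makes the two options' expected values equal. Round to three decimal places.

p·102000 + (1−p)·(-29000) = 22830
131000p − 29000 = 22830
p = (22830 + 29000) / 131000

p = 0.396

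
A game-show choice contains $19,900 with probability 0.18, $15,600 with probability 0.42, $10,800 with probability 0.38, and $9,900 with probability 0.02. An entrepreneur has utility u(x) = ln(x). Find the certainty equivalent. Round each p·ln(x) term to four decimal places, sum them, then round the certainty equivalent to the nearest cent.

E[u] = 0.18·ln(19900) + 0.42·ln(15600) + 0.38·ln(10800) + 0.02·ln(9900) = 1.7817 + 4.0551 + 3.5292 + 0.1840 = 9.5500
CE = e^9.5500 ≈ 14044.69

$14,044.69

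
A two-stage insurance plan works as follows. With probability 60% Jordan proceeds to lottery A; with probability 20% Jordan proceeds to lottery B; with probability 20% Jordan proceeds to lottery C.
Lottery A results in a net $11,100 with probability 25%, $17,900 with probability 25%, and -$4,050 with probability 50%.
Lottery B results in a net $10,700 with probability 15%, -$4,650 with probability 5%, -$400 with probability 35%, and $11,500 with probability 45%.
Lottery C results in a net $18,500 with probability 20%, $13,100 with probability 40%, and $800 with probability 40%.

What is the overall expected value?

$6,268.50

EV(A) = 0.25 × 11100 + 0.25 × 17900 + 0.5 × (-4050) = 2775 + 4475 − 2025 = 5225
EV(B) = 0.15 × 10700 + 0.05 × (-4650) + 0.35 × (-400) + 0.45 × 11500 = 1605 − 232.5 − 140 + 5175 = 6407.5
EV(C) = 0.2 × 18500 + 0.4 × 13100 + 0.4 × 800 = 3700 + 5240 + 320 = 9260
Overall = 0.6 × 5225 + 0.2 × 6407.5 + 0.2 × 9260 = 3135 + 1281.5 + 1852 = 6268.5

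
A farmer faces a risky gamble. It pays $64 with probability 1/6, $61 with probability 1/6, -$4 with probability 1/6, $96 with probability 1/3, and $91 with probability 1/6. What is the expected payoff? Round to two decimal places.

EV = 1/6 × 64 + 1/6 × 61 + 1/6 × (-4) + 1/3 × 96 + 1/6 × 91 = 10.6667 + 10.1667 − 0.6667 + 32 + 15.1667 = 67.3333

$67.33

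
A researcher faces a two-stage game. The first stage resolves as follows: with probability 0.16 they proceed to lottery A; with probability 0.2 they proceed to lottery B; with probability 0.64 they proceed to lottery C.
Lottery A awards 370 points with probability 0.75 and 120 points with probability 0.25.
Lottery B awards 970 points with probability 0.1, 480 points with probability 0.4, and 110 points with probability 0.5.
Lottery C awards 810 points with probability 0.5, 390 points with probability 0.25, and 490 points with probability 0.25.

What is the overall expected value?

518 points

EV(A) = 0.75 × 370 + 0.25 × 120 = 277.5 + 30 = 307.5
EV(B) = 0.1 × 970 + 0.4 × 480 + 0.5 × 110 = 97 + 192 + 55 = 344
EV(C) = 0.5 × 810 + 0.25 × 390 + 0.25 × 490 = 405 + 97.5 + 122.5 = 625
Overall = 0.16 × 307.5 + 0.2 × 344 + 0.64 × 625 = 49.2 + 68.8 + 400 = 518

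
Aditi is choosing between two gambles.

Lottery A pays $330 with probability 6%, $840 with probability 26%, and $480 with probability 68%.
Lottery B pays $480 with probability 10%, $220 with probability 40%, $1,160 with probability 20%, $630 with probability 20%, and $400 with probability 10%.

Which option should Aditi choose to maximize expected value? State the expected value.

Lottery A = 0.06 × 330 + 0.26 × 840 + 0.68 × 480 = 19.8 + 218.4 + 326.4 = 564.6
Lottery B = 0.1 × 480 + 0.4 × 220 + 0.2 × 1160 + 0.2 × 630 + 0.1 × 400 = 48 + 88 + 232 + 126 + 40 = 534

Lottery A ($564.60)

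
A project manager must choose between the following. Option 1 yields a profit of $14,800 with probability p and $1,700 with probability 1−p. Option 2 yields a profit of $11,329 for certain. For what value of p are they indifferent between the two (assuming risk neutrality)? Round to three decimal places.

p·14800 + (1−p)·1700 = 11329
13100p + 1700 = 11329
p = (11329 − 1700) / 13100

p = 0.735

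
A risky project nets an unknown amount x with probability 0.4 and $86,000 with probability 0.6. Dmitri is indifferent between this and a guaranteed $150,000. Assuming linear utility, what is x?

x = $246,000

0.4·x + 0.6·86000 = 150000
0.4·x = 150000 − 51600 = 98400
x = 98400 / 0.4 = 246000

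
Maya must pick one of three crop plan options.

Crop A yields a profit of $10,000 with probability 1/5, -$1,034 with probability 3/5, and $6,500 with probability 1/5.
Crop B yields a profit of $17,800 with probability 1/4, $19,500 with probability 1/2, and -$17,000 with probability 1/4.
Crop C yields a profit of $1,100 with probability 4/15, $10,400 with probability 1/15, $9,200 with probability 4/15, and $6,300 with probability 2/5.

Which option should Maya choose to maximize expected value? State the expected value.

Crop B ($9,950)

Crop A = 1/5 × 10000 + 3/5 × (-1034) + 1/5 × 6500 = 2000 − 620.4 + 1300 = 2679.6
Crop B = 1/4 × 17800 + 1/2 × 19500 + 1/4 × (-17000) = 4450 + 9750 − 4250 = 9950
Crop C = 4/15 × 1100 + 1/15 × 10400 + 4/15 × 9200 + 2/5 × 6300 = 293.3333 + 693.3333 + 2453.3333 + 2520 = 5960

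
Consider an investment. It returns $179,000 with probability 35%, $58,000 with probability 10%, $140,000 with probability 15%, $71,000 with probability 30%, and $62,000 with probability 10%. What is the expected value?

$116,950

EV = 0.35 × 179000 + 0.1 × 58000 + 0.15 × 140000 + 0.3 × 71000 + 0.1 × 62000 = 62650 + 5800 + 21000 + 21300 + 6200 = 116950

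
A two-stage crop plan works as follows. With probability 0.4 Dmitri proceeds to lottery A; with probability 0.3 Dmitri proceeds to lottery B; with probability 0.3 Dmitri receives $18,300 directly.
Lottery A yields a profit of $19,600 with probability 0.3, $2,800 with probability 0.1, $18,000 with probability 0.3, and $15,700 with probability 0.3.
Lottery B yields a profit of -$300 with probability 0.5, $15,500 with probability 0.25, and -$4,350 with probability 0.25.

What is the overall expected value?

EV(A) = 0.3 × 19600 + 0.1 × 2800 + 0.3 × 18000 + 0.3 × 15700 = 5880 + 280 + 5400 + 4710 = 16270
EV(B) = 0.5 × (-300) + 0.25 × 15500 + 0.25 × (-4350) = -150 + 3875 − 1087.5 = 2637.5
Branch C: 18300 (certain)
Overall = 0.4 × 16270 + 0.3 × 2637.5 + 0.3 × 18300 = 6508 + 791.25 + 5490 = 12789.25

$12,789.25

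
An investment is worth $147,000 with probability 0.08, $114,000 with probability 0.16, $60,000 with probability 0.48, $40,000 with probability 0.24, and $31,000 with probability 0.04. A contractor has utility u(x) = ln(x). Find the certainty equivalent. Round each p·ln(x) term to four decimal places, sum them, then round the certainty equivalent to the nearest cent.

$63,120.44

E[u] = 0.08·ln(147000) + 0.16·ln(114000) + 0.48·ln(60000) + 0.24·ln(40000) + 0.04·ln(31000) = 0.9519 + 1.8630 + 5.2810 + 2.5432 + 0.4137 = 11.0528
CE = e^11.0528 ≈ 63120.44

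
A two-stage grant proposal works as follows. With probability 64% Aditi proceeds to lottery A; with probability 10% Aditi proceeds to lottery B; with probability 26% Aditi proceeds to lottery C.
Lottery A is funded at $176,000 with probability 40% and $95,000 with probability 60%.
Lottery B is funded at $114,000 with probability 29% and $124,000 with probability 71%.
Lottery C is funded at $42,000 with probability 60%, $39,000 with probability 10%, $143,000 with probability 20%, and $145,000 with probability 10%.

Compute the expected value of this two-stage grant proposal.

EV(A) = 0.4 × 176000 + 0.6 × 95000 = 70400 + 57000 = 127400
EV(B) = 0.29 × 114000 + 0.71 × 124000 = 33060 + 88040 = 121100
EV(C) = 0.6 × 42000 + 0.1 × 39000 + 0.2 × 143000 + 0.1 × 145000 = 25200 + 3900 + 28600 + 14500 = 72200
Overall = 0.64 × 127400 + 0.1 × 121100 + 0.26 × 72200 = 81536 + 12110 + 18772 = 112418

$112,418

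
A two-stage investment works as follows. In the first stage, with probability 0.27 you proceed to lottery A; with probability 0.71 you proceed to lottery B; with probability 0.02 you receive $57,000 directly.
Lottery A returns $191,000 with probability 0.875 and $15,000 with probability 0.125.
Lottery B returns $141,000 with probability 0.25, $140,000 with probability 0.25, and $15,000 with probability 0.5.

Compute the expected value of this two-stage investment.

EV(A) = 0.875 × 191000 + 0.125 × 15000 = 167125 + 1875 = 169000
EV(B) = 0.25 × 141000 + 0.25 × 140000 + 0.5 × 15000 = 35250 + 35000 + 7500 = 77750
Branch C: 57000 (certain)
Overall = 0.27 × 169000 + 0.71 × 77750 + 0.02 × 57000 = 45630 + 55202.5 + 1140 = 101972.5

$101,972.50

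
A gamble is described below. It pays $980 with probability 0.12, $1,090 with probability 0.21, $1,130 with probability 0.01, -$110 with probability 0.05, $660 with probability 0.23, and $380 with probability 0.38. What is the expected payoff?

$648.50

EV = 0.12 × 980 + 0.21 × 1090 + 0.01 × 1130 + 0.05 × (-110) + 0.23 × 660 + 0.38 × 380 = 117.6 + 228.9 + 11.3 − 5.5 + 151.8 + 144.4 = 648.5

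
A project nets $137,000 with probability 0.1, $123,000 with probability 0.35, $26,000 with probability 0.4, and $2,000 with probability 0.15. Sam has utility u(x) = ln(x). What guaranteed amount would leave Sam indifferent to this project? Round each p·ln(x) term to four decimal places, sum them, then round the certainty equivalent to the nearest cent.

E[u] = 0.1·ln(137000) + 0.35·ln(123000) + 0.4·ln(26000) + 0.15·ln(2000) = 1.1828 + 4.1020 + 4.0663 + 1.1401 = 10.4912
CE = e^10.4912 ≈ 35997.33

$35,997.33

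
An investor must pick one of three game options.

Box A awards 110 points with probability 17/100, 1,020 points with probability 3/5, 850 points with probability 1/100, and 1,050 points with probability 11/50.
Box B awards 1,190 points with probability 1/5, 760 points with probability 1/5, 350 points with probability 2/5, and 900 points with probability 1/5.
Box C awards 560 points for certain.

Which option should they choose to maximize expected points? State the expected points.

Box A (870.2 points)

Box A = 17/100 × 110 + 3/5 × 1020 + 1/100 × 850 + 11/50 × 1050 = 18.7 + 612 + 8.5 + 231 = 870.2
Box B = 1/5 × 1190 + 1/5 × 760 + 2/5 × 350 + 1/5 × 900 = 238 + 152 + 140 + 180 = 710
Box C: 560 (certain)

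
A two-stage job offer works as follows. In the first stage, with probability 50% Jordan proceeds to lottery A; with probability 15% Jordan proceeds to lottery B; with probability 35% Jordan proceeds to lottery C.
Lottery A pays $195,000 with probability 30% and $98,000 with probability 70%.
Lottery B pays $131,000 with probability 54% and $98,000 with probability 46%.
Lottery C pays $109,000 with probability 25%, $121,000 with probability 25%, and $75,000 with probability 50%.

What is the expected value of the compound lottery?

$114,173

EV(A) = 0.3 × 195000 + 0.7 × 98000 = 58500 + 68600 = 127100
EV(B) = 0.54 × 131000 + 0.46 × 98000 = 70740 + 45080 = 115820
EV(C) = 0.25 × 109000 + 0.25 × 121000 + 0.5 × 75000 = 27250 + 30250 + 37500 = 95000
Overall = 0.5 × 127100 + 0.15 × 115820 + 0.35 × 95000 = 63550 + 17373 + 33250 = 114173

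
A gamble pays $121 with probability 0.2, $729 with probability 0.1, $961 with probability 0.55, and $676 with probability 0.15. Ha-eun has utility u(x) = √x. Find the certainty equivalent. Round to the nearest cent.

$668.22

E[u] = 0.2·√121 + 0.1·√729 + 0.55·√961 + 0.15·√676 = 0.2·11 + 0.1·27 + 0.55·31 + 0.15·26 = 25.85
CE = (25.85)² = 668.2225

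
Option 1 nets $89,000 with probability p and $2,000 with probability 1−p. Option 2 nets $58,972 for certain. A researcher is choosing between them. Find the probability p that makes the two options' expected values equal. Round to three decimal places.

p·89000 + (1−p)·2000 = 58972
87000p + 2000 = 58972
p = (58972 − 2000) / 87000

p = 0.655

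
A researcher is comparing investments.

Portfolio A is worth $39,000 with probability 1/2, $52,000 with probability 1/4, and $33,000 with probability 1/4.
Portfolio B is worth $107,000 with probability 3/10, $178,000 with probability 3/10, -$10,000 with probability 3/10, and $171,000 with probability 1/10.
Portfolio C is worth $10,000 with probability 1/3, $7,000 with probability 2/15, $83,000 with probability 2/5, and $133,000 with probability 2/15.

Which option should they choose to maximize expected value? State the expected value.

Portfolio A = 1/2 × 39000 + 1/4 × 52000 + 1/4 × 33000 = 19500 + 13000 + 8250 = 40750
Portfolio B = 3/10 × 107000 + 3/10 × 178000 + 3/10 × (-10000) + 1/10 × 171000 = 32100 + 53400 − 3000 + 17100 = 99600
Portfolio C = 1/3 × 10000 + 2/15 × 7000 + 2/5 × 83000 + 2/15 × 133000 = 3333.3333 + 933.3333 + 33200 + 17733.3333 = 55200

Portfolio B ($99,600)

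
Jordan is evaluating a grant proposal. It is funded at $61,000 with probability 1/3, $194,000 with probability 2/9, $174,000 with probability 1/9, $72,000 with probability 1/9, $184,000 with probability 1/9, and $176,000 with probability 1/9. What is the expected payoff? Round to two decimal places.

EV = 1/3 × 61000 + 2/9 × 194000 + 1/9 × 174000 + 1/9 × 72000 + 1/9 × 184000 + 1/9 × 176000 = 20333.3333 + 43111.1111 + 19333.3333 + 8000 + 20444.4444 + 19555.5556 = 130777.7778

$130,777.78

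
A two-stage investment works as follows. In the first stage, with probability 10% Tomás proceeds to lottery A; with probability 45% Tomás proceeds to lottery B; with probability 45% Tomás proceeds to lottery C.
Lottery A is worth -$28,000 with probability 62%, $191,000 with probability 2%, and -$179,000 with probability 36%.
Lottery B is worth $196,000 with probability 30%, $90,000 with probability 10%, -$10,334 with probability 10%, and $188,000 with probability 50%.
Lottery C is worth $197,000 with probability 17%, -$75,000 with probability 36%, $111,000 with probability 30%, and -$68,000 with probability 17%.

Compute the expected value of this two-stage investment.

EV(A) = 0.62 × (-28000) + 0.02 × 191000 + 0.36 × (-179000) = -17360 + 3820 − 64440 = -77980
EV(B) = 0.3 × 196000 + 0.1 × 90000 + 0.1 × (-10334) + 0.5 × 188000 = 58800 + 9000 − 1033.4 + 94000 = 160766.6
EV(C) = 0.17 × 197000 + 0.36 × (-75000) + 0.3 × 111000 + 0.17 × (-68000) = 33490 − 27000 + 33300 − 11560 = 28230
Overall = 0.1 × (-77980) + 0.45 × 160766.6 + 0.45 × 28230 = -7798 + 72344.97 + 12703.5 = 77250.47

$77,250.47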